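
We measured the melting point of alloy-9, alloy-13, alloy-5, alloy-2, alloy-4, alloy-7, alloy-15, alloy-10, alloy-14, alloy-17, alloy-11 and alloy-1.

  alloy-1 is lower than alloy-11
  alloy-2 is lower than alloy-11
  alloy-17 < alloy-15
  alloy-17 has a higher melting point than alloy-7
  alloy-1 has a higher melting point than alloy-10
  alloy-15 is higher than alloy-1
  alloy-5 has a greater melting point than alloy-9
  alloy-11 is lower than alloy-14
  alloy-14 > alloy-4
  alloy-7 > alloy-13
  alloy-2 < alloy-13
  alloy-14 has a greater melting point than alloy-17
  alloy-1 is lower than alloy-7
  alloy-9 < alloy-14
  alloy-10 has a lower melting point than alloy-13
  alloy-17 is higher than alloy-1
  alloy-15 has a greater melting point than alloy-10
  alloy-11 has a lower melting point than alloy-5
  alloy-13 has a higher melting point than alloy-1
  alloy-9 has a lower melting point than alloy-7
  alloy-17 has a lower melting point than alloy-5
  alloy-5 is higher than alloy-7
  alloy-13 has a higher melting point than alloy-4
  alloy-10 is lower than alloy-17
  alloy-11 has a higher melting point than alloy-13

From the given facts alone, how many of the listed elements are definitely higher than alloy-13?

6

The elements the relations force above alloy-13 are alloy-7, alloy-17, alloy-11, alloy-14, alloy-15, alloy-5 — no chain reaches any other.
That is 6.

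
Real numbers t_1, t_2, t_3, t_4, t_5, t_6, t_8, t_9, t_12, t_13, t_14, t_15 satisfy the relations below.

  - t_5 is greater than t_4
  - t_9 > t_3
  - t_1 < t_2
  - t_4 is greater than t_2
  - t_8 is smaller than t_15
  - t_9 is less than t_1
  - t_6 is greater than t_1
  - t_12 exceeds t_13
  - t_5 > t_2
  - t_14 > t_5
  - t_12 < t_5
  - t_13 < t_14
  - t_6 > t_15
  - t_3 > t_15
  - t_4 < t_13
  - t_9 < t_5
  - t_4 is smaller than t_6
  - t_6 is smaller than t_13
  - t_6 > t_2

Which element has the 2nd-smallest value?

Piecing the relations together gives one ordering: t_8 < t_15 < t_3 < t_9 < t_1 < t_2 < t_4 < t_6 < t_13 < t_12 < t_5 < t_14.
The 2nd smallest is t_15.

t_15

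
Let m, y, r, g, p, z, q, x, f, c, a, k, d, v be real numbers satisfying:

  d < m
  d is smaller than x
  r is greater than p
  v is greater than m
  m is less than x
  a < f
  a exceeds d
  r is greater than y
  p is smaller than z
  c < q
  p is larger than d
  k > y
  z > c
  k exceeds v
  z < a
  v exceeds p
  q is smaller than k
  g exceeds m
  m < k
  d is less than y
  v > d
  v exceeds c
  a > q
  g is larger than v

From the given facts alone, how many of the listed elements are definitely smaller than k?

7

The elements the relations force below k are d, y, p, m, c, q, v — no chain reaches any other.
That is 7.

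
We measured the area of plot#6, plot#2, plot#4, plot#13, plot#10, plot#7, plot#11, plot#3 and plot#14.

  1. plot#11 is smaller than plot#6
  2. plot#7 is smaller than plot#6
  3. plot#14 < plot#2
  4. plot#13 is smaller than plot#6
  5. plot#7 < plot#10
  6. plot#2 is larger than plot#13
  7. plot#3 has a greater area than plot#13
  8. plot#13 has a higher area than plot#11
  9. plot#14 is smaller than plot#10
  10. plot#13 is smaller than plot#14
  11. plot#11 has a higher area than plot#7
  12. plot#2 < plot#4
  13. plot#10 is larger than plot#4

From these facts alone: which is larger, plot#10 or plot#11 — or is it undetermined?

plot#11 < plot#13 < plot#14 < plot#2 < plot#4 < plot#10, by transitivity through plot#13, plot#14, plot#2, plot#4.
So plot#10 is larger.

plot#10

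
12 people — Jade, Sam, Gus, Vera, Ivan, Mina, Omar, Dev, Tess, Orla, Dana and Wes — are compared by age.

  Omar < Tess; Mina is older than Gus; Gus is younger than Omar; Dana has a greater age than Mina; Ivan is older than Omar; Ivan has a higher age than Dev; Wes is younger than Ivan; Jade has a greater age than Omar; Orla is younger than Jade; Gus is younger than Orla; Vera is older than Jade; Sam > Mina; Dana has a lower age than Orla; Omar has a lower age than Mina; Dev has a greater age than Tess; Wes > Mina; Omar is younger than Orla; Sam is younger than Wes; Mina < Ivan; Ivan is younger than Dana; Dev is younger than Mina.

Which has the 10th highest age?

Tess

The consecutive relations fix a unique order: Gus < Omar < Tess < Dev < Mina < Sam < Wes < Ivan < Dana < Orla < Jade < Vera.
The 10th largest is Tess.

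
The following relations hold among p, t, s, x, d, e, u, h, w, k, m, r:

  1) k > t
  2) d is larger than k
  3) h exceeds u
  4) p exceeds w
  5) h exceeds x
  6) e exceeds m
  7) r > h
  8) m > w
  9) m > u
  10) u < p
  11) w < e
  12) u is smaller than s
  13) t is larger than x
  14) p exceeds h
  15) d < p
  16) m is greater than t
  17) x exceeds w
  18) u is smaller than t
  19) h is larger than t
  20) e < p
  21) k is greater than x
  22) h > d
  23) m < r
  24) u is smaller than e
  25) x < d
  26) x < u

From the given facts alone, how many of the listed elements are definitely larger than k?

From k the given relations immediately reach d.
From those, h, p — 3 in total.
From those, r — 4 in total.
No other element is forced above k by the given relations, so the count is 4.

4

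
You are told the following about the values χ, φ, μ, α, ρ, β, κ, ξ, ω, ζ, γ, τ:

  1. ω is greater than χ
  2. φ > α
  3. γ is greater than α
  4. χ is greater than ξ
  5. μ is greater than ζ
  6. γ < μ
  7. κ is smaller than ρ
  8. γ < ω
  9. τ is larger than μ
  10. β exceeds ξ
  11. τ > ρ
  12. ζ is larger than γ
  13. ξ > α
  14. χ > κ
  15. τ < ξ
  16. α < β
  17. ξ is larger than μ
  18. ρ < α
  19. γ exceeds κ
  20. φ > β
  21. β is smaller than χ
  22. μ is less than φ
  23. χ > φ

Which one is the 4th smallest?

γ

Chaining the given pairs: κ < ρ < α < γ < ζ < μ < τ < ξ < β < φ < χ < ω.
Counting 4 from the smallest end gives γ.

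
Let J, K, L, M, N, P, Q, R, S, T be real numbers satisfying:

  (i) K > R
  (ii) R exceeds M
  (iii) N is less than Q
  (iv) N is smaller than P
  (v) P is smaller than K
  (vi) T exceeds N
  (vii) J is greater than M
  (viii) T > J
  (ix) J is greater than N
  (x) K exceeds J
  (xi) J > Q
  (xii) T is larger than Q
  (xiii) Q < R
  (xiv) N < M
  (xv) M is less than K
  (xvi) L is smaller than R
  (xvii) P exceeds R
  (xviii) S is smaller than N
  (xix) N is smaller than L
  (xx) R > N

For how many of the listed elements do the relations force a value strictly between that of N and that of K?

6

Chaining upward from N reaches: Q, M, L, J, R, P, T.
Chaining downward from K reaches: S, Q, M, L, J, R, P.
Strictly between N and K are those in both lists: Q, M, L, J, R, P — 6 elements.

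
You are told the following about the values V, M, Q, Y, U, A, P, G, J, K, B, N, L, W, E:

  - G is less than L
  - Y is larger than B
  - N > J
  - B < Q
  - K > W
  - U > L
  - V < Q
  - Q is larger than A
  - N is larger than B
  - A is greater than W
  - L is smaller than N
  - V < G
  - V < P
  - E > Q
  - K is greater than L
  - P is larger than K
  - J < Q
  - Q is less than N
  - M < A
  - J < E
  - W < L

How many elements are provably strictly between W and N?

3

The relations place W below N. An element lies strictly between them when it is forced above W and also forced below N.
Above W: {L, K, P, U, A, Q, E}. Below N: {V, G, B, J, M, L, A, Q}.
Intersection: {L, A, Q} — 3.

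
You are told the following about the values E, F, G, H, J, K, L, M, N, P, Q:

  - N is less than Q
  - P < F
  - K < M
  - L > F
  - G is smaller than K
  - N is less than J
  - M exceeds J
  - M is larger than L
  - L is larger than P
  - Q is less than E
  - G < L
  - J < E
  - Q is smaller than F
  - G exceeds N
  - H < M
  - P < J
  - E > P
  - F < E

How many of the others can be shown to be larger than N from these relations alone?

The elements the relations force above N are G, J, Q, F, L, K, E, M — no chain reaches any other.
That is 8.

8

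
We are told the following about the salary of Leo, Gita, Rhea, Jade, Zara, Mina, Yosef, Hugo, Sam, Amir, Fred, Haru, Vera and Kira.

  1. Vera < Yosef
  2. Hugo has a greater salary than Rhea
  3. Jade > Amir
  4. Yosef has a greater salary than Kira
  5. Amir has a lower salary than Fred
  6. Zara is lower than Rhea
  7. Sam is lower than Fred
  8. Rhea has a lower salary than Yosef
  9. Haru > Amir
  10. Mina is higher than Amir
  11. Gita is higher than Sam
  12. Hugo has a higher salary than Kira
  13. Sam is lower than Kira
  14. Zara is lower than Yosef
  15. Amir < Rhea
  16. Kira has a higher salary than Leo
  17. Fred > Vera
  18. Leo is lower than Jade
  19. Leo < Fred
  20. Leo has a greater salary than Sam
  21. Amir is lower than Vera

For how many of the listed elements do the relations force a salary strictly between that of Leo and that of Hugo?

1

The relations place Leo below Hugo. An element lies strictly between them when it is forced above Leo and also forced below Hugo.
Above Leo: {Jade, Fred, Kira, Yosef}. Below Hugo: {Sam, Amir, Zara, Kira, Rhea}.
Intersection: {Kira} — 1.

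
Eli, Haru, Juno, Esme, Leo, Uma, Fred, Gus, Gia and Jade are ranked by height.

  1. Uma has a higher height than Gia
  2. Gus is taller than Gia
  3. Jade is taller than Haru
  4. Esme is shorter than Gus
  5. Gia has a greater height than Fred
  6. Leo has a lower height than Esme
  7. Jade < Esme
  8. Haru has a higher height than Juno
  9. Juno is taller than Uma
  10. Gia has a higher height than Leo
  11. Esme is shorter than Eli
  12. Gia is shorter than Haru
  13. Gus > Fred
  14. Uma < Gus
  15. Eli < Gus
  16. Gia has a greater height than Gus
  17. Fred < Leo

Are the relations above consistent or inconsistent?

inconsistent

Chaining the given relations yields Gia < Uma < Juno < Haru < Jade < Esme < Eli < Gus, so Gia < Gus. But one relation states Gus < Gia. These cannot both hold.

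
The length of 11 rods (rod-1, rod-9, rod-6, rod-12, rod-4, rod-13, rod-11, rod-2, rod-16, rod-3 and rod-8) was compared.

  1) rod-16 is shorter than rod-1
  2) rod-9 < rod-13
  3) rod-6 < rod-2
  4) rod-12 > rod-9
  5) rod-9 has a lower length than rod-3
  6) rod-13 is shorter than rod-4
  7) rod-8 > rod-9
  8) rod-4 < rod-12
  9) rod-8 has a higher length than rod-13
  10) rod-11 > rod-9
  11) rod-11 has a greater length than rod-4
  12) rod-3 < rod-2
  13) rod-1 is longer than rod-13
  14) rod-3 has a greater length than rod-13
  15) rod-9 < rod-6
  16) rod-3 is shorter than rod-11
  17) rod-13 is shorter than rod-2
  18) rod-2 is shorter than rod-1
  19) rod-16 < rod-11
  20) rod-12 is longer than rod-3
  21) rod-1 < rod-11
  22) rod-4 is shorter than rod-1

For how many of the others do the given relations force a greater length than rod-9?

The elements the relations force above rod-9 are rod-13, rod-6, rod-4, rod-3, rod-12, rod-2, rod-1, rod-8, rod-11 — no chain reaches any other.
That is 9.

9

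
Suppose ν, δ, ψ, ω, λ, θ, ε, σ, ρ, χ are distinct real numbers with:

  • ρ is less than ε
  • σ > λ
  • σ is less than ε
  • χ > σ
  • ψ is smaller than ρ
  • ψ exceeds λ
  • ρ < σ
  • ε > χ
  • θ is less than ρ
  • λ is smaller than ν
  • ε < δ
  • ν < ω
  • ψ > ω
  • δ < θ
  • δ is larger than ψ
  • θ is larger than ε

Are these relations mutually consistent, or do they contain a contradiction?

We have θ < ρ stated directly, yet also ρ < σ < χ < ε < δ < θ by chaining the others — so ρ < θ. Contradiction.

inconsistent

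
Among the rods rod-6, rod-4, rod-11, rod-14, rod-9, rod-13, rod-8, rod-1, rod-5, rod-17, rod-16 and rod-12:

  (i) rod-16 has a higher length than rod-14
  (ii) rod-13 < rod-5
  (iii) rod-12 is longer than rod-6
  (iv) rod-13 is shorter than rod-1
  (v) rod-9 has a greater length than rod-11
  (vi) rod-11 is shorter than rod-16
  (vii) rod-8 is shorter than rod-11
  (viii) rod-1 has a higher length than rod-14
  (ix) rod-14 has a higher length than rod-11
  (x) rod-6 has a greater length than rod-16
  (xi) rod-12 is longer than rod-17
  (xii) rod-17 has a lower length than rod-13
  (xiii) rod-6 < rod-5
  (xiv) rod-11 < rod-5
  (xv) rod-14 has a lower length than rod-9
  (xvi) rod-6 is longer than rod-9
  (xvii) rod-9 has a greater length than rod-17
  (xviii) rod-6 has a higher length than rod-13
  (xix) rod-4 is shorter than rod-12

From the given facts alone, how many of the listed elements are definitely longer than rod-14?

From rod-14 the given relations immediately reach rod-16, rod-9, rod-1.
From those, rod-6 — 4 in total.
From those, rod-12, rod-5 — 6 in total.
Nothing else is reachable above rod-14; 6 in all.

6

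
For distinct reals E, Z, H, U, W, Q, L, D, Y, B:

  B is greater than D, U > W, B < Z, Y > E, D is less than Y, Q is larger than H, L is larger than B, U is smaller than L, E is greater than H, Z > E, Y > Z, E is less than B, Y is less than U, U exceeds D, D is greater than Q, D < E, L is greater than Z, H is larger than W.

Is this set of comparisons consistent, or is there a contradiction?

The single ordering W < H < Q < D < E < B < Z < Y < U < L satisfies every listed relation, so no contradiction arises.

consistent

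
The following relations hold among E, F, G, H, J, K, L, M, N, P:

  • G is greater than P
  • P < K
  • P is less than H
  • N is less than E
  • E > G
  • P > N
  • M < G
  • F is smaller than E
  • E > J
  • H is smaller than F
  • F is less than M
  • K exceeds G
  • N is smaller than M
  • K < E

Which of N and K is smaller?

N

N < P and P < H give N < H.
With H < F: N < P < H < F.
With F < M: N < P < H < F < M.
With M < G: N < P < H < F < M < G.
Then G < K extends the chain to K.
So N < K; N is the smaller of the two.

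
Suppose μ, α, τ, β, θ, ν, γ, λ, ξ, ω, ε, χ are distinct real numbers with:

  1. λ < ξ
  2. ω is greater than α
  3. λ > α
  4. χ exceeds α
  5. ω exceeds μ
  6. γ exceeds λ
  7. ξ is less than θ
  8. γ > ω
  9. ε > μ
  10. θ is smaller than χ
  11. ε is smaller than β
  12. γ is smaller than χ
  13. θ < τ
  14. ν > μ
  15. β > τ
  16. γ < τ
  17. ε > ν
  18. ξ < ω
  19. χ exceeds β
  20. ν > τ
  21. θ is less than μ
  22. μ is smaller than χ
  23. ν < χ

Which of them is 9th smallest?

ν

Piecing the relations together gives one ordering: α < λ < ξ < θ < μ < ω < γ < τ < ν < ε < β < χ.
Counting 9 from the smallest end gives ν.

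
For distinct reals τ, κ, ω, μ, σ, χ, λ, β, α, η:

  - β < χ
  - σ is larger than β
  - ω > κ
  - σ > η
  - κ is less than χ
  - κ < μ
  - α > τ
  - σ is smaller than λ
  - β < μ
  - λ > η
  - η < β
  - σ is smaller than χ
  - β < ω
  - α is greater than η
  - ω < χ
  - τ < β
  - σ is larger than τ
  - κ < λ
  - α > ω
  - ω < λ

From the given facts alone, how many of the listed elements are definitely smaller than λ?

6

Directly below λ: η, κ, ω, σ.
One step further: τ, β (6 so far).
Nothing else is reachable below λ; 6 in all.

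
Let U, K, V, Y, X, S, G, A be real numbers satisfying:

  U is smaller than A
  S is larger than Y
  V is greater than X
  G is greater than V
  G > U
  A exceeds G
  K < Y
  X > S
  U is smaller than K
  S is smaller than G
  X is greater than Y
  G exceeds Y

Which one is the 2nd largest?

Piecing the relations together gives one ordering: U < K < Y < S < X < V < G < A.
Counting 2 from the largest end gives G.

G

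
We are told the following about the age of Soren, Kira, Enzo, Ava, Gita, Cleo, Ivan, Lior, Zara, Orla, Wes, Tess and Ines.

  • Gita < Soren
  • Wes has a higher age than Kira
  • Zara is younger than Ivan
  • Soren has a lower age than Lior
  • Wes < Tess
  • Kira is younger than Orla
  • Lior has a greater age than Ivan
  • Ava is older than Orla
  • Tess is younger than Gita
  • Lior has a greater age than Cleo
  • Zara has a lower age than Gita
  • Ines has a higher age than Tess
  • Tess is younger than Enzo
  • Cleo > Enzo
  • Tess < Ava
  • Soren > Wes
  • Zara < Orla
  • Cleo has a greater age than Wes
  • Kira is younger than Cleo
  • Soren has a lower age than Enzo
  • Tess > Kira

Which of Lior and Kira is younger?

Kira

Kira < Wes and Wes < Tess give Kira < Tess.
Then Tess < Gita extends the chain to Gita.
Then Gita < Soren extends the chain to Soren.
With Soren < Enzo: Kira < Wes < Tess < Gita < Soren < Enzo.
With Enzo < Cleo: Kira < Wes < Tess < Gita < Soren < Enzo < Cleo.
Then Cleo < Lior extends the chain to Lior.
So Kira < Lior; Kira is the younger of the two.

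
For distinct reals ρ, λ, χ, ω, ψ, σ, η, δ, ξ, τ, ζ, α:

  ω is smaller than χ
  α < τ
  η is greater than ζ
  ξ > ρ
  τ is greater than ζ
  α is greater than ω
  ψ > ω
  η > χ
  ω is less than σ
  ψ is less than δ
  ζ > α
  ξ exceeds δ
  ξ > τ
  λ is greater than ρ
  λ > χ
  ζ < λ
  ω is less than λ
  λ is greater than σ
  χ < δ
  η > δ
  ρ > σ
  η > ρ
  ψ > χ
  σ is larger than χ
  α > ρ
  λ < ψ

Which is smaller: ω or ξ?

ω

The relevant relations are ω < χ; χ < σ; σ < ρ; ρ < α; α < ζ; ζ < λ; λ < ψ; ψ < δ; δ < ξ.
Together: ω < χ < σ < ρ < α < ζ < λ < ψ < δ < ξ.
So ω < ξ; ω is the smaller of the two.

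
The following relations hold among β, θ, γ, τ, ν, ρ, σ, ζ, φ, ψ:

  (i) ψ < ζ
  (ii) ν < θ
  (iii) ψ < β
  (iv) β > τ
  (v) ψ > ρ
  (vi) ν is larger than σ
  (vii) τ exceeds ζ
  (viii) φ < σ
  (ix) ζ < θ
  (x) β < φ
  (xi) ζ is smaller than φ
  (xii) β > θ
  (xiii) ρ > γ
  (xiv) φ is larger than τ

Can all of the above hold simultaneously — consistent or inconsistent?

We have β < φ stated directly, yet also φ < σ < ν < θ < β by chaining the others — so φ < β. Contradiction.

inconsistent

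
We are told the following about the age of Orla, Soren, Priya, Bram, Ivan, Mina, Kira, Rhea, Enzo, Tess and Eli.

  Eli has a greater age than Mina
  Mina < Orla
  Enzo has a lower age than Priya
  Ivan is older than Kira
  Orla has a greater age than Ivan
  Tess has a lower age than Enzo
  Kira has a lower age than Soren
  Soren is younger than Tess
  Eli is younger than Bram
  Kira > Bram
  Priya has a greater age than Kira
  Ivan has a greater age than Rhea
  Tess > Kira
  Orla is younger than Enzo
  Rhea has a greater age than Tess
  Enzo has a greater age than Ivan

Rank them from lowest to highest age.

The consecutive links are each given: Mina < Eli; Eli < Bram; Bram < Kira; Kira < Soren; Soren < Tess; Tess < Rhea; Rhea < Ivan; Ivan < Orla; Orla < Enzo; Enzo < Priya.

Mina < Eli < Bram < Kira < Soren < Tess < Rhea < Ivan < Orla < Enzo < Priya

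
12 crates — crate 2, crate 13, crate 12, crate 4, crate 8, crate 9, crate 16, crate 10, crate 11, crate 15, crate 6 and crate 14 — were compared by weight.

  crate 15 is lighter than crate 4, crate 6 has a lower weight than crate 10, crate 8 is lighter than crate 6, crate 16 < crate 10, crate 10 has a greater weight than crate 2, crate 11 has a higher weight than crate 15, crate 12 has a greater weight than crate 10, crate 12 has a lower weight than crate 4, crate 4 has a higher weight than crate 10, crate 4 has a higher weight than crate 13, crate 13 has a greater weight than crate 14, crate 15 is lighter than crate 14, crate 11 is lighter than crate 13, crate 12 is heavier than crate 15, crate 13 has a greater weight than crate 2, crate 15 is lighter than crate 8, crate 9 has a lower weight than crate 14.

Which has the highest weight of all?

crate 4

crate 15 is not greatest since crate 15 < crate 14; crate 9 is not greatest since crate 9 < crate 14; crate 8 is not greatest since crate 8 < crate 6; crate 6 is not greatest since crate 6 < crate 10; crate 14 is not greatest since crate 14 < crate 13; crate 16 is not greatest since crate 16 < crate 10; crate 2 is not greatest since crate 2 < crate 10; crate 10 is not greatest since crate 10 < crate 12; crate 12 is not greatest since crate 12 < crate 4; crate 11 is not greatest since crate 11 < crate 13; crate 13 is not greatest since crate 13 < crate 4.
Only crate 4 has nothing above it, so crate 4 is the highest weight.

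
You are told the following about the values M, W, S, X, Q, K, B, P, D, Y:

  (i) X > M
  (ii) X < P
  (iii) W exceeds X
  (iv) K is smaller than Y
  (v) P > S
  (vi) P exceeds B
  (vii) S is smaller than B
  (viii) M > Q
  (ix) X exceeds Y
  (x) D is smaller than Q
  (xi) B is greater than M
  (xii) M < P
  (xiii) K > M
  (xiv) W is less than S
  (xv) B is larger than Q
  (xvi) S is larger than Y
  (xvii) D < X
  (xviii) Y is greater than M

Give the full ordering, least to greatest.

D < Q < M < K < Y < X < W < S < B < P

The consecutive links are each given: D < Q; Q < M; M < K; K < Y; Y < X; X < W; W < S; S < B; B < P.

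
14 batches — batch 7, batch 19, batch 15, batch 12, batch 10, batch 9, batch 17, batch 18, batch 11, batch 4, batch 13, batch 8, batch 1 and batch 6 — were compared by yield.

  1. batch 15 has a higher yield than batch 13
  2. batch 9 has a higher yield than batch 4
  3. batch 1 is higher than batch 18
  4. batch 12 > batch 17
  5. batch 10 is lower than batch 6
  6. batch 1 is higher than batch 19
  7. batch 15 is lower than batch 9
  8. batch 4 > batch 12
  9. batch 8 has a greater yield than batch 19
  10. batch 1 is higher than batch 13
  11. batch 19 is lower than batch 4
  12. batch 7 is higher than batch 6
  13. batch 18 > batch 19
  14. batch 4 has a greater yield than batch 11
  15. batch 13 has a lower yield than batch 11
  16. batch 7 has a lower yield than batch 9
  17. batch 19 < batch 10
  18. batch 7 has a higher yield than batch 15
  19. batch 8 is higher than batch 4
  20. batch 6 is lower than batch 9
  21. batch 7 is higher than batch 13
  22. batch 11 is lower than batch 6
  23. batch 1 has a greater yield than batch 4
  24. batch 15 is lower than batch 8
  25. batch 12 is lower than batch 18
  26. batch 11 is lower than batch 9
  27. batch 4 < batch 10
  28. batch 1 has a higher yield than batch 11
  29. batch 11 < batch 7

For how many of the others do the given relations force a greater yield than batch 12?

8

Directly above batch 12: batch 4, batch 18.
One step further: batch 10, batch 8, batch 1, batch 9 (6 so far).
One step further: batch 6 (7 so far).
One step further: batch 7 (8 so far).
No other element is forced above batch 12 by the given relations, so the count is 8.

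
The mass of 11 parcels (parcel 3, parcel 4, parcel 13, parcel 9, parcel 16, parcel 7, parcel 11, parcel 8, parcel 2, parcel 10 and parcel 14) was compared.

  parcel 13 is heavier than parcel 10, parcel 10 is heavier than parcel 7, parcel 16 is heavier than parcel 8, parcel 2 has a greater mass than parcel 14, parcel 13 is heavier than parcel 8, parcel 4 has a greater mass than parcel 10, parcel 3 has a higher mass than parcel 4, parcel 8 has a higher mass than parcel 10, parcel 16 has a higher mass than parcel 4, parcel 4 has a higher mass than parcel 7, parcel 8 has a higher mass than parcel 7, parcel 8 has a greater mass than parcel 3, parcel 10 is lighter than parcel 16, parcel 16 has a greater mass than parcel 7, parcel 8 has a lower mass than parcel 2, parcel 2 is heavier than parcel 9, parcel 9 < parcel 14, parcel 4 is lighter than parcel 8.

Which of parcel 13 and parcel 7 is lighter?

Link the given pairs in sequence: parcel 7 < parcel 10; parcel 10 < parcel 4; parcel 4 < parcel 3; parcel 3 < parcel 8; parcel 8 < parcel 13.
Together: parcel 7 < parcel 10 < parcel 4 < parcel 3 < parcel 8 < parcel 13.
So parcel 7 < parcel 13; parcel 7 is the lighter of the two.

parcel 7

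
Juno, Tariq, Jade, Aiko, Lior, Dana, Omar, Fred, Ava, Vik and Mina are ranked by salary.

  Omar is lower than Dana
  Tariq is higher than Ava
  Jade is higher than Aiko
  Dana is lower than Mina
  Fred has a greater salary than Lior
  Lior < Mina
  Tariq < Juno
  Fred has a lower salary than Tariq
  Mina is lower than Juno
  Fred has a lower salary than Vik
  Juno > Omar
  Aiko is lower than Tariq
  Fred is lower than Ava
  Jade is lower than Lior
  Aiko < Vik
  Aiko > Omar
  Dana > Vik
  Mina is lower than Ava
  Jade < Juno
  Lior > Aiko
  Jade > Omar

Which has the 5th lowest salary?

Fred

Chaining the given pairs: Omar < Aiko < Jade < Lior < Fred < Vik < Dana < Mina < Ava < Tariq < Juno.
Counting 5 from the smallest end gives Fred.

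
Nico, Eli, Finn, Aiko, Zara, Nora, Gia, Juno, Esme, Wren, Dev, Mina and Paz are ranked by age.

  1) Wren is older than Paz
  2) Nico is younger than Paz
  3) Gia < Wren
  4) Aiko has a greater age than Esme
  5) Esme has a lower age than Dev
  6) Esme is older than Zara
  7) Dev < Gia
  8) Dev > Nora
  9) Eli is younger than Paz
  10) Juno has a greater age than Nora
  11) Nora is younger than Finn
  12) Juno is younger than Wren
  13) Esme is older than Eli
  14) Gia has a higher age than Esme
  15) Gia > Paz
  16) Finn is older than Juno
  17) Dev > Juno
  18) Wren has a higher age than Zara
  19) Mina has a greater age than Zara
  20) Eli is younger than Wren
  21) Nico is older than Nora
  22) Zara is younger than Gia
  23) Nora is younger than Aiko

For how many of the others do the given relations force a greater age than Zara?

6

The elements the relations force above Zara are Esme, Dev, Aiko, Mina, Gia, Wren — no chain reaches any other.
That is 6.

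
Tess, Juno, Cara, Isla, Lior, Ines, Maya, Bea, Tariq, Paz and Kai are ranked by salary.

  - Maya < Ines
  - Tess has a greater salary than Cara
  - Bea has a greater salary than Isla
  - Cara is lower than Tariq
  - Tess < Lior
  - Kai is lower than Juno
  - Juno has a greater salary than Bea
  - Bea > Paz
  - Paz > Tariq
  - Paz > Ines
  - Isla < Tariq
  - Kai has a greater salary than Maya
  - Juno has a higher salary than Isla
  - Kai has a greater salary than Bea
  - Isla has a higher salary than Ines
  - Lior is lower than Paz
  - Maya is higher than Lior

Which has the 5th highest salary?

Piecing the relations together gives one ordering: Cara < Tess < Lior < Maya < Ines < Isla < Tariq < Paz < Bea < Kai < Juno.
The 5th largest is Tariq.

Tariq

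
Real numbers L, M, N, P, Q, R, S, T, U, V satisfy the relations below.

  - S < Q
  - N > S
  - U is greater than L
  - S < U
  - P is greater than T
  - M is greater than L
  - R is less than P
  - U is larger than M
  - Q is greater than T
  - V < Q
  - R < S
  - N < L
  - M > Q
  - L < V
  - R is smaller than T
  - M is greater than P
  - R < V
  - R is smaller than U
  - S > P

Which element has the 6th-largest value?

Piecing the relations together gives one ordering: R < T < P < S < N < L < V < Q < M < U.
Counting 6 from the largest end gives N.

N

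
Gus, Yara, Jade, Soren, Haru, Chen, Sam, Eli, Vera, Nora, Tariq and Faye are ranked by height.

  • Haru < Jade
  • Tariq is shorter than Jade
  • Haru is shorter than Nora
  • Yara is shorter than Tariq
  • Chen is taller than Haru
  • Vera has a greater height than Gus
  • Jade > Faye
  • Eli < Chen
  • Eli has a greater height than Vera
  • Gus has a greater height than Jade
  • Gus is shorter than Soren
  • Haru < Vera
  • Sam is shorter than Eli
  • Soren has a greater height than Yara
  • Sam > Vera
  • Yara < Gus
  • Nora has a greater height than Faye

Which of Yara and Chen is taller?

Chen

Chaining the given relations: Yara < Tariq < Jade < Gus < Vera < Sam < Eli < Chen.
So Yara < Chen; Chen is the taller of the two.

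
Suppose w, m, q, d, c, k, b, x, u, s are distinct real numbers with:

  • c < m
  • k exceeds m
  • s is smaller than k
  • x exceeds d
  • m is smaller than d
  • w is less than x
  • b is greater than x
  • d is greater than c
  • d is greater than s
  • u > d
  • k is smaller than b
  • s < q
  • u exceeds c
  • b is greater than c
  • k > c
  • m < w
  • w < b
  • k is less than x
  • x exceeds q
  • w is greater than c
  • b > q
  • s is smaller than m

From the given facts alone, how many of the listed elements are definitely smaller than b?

Directly below b: c, q, w, k, x.
One step further: s, m, d (8 so far).
No other element is forced below b by the given relations, so the count is 8.

8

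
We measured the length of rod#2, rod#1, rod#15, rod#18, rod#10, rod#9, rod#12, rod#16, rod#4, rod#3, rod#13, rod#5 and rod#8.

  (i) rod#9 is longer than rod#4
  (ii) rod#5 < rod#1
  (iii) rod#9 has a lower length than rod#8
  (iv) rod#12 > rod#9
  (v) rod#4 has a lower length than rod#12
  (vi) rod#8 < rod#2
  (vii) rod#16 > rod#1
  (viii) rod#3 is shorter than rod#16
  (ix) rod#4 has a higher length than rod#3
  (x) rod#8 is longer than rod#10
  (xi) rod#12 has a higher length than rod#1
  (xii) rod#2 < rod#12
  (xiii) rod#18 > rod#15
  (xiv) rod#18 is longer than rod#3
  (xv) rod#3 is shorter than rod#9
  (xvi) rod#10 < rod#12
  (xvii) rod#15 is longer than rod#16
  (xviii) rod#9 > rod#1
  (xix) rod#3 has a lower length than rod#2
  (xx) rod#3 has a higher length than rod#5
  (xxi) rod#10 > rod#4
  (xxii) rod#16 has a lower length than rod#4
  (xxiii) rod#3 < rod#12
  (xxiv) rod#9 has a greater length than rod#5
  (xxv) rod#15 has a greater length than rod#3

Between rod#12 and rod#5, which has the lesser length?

rod#5 < rod#3 and rod#3 < rod#16 give rod#5 < rod#16.
Then rod#16 < rod#4 extends the chain to rod#4.
Then rod#4 < rod#9 extends the chain to rod#9.
With rod#9 < rod#8: rod#5 < rod#3 < rod#16 < rod#4 < rod#9 < rod#8.
With rod#8 < rod#2: rod#5 < rod#3 < rod#16 < rod#4 < rod#9 < rod#8 < rod#2.
With rod#2 < rod#12: rod#5 < rod#3 < rod#16 < rod#4 < rod#9 < rod#8 < rod#2 < rod#12.
So rod#5 < rod#12; rod#5 is the shorter of the two.

rod#5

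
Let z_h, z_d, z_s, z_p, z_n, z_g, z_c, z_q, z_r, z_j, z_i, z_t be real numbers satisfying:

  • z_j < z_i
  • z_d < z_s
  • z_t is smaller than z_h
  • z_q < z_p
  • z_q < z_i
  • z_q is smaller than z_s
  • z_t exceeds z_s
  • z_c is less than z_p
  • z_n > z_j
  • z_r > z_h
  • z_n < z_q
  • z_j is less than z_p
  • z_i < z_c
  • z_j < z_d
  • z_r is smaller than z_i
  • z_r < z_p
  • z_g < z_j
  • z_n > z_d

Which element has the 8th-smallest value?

Piecing the relations together gives one ordering: z_g < z_j < z_d < z_n < z_q < z_s < z_t < z_h < z_r < z_i < z_c < z_p.
The 8th smallest is z_h.

z_h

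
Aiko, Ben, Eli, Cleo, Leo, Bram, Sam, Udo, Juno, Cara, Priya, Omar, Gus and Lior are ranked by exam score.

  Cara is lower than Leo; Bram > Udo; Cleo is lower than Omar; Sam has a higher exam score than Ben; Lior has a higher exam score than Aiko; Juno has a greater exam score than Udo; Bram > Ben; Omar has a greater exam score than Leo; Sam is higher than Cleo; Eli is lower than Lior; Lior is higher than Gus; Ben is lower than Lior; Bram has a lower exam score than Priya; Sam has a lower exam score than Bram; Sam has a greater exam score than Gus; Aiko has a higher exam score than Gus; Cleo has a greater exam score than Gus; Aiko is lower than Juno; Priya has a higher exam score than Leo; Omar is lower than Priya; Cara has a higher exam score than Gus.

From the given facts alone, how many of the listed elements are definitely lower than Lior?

Directly below Lior: Eli, Gus, Ben, Aiko.
Nothing else is reachable below Lior; 4 in all.

4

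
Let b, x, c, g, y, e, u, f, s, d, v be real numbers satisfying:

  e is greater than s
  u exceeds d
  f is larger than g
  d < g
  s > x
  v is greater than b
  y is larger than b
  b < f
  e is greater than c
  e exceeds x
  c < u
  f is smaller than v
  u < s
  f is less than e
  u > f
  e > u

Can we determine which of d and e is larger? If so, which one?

e

The relevant relations are d < g; g < f; f < u; u < s; s < e.
Together: d < g < f < u < s < e.
So e is larger.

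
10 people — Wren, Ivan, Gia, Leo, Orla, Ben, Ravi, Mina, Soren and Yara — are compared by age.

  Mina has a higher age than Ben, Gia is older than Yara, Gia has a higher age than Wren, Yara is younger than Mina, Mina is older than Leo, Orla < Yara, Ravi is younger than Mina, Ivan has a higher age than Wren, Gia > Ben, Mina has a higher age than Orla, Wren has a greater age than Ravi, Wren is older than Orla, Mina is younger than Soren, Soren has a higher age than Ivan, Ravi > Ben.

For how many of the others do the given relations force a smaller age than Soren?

8

The elements the relations force below Soren are Orla, Ben, Ravi, Wren, Yara, Leo, Mina, Ivan — no chain reaches any other.
That is 8.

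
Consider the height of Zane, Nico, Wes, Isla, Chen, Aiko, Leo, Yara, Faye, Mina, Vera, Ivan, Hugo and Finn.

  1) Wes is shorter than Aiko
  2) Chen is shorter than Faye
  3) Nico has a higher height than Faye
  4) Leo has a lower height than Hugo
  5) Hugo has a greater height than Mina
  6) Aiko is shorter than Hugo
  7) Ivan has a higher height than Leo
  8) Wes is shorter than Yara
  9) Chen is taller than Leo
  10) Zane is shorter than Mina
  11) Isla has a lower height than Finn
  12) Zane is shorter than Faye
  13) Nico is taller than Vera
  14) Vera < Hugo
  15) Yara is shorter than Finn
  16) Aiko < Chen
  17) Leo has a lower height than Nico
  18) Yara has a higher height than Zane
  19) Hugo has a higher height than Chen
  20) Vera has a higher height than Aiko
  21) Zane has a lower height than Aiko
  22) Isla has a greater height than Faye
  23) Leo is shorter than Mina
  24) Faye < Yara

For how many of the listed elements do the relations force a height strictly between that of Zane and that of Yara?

3

Chaining upward from Zane reaches: Mina, Aiko, Vera, Chen, Faye, Isla, Hugo, Nico, Finn.
Chaining downward from Yara reaches: Wes, Leo, Aiko, Chen, Faye.
Strictly between Zane and Yara are those in both lists: Aiko, Chen, Faye — 3 elements.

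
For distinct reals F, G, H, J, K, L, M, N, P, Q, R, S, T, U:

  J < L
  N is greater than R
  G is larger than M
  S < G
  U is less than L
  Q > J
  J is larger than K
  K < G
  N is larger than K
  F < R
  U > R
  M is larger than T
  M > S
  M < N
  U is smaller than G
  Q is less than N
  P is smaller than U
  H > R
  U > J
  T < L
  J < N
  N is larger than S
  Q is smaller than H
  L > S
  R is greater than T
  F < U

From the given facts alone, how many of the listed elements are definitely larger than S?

Directly above S: M, G, L, N.
Nothing else is reachable above S; 4 in all.

4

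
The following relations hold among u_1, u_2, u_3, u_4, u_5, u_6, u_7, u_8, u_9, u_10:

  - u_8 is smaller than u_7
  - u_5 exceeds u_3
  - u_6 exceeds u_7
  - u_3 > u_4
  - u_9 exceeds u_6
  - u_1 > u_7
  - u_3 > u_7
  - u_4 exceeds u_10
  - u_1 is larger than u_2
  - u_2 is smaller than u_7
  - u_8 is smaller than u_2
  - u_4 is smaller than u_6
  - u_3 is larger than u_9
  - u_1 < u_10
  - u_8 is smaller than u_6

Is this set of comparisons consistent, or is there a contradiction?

Every relation is compatible with u_8 < u_2 < u_7 < u_1 < u_10 < u_4 < u_6 < u_9 < u_3 < u_5; the set is consistent.

consistent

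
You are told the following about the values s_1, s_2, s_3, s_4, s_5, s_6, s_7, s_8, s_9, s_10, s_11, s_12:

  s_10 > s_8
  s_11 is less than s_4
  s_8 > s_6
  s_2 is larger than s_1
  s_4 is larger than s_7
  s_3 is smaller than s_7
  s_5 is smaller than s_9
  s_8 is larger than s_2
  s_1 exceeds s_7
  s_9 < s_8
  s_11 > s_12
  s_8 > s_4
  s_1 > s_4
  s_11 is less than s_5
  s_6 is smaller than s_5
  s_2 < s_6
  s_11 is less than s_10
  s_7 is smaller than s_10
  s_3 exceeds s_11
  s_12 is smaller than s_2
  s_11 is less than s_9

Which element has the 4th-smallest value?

s_7

Piecing the relations together gives one ordering: s_12 < s_11 < s_3 < s_7 < s_4 < s_1 < s_2 < s_6 < s_5 < s_9 < s_8 < s_10.
The 4th smallest is s_7.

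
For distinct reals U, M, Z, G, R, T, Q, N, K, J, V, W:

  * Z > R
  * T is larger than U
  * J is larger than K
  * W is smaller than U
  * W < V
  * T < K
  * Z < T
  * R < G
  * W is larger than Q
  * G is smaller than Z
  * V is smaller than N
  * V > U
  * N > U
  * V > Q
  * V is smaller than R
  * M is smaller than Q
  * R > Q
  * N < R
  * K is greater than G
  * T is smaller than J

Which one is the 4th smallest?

U

Piecing the relations together gives one ordering: M < Q < W < U < V < N < R < G < Z < T < K < J.
The 4th smallest is U.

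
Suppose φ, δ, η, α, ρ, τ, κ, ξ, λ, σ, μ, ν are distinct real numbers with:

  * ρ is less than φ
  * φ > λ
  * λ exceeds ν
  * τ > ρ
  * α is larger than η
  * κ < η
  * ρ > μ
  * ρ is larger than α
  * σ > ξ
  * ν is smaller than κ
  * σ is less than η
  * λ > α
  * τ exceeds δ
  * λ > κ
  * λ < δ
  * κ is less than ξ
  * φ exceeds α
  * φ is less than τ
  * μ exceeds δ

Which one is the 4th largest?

Piecing the relations together gives one ordering: ν < κ < ξ < σ < η < α < λ < δ < μ < ρ < φ < τ.
The 4th largest is μ.

μ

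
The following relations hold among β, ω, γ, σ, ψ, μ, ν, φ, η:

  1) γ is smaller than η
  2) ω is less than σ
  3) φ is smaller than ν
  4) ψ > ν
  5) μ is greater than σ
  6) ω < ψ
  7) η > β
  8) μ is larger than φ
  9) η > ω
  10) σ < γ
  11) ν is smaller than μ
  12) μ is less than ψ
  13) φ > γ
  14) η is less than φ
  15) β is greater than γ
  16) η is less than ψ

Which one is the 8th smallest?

μ

Chaining the given pairs: ω < σ < γ < β < η < φ < ν < μ < ψ.
Counting 8 from the smallest end gives μ.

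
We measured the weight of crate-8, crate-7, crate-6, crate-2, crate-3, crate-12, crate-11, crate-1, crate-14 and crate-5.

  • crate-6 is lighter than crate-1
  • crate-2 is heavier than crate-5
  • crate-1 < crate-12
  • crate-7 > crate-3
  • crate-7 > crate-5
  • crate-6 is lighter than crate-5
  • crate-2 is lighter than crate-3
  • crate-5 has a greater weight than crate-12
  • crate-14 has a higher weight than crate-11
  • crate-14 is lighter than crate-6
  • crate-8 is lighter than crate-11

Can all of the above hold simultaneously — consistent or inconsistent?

consistent

Every relation is compatible with crate-8 < crate-11 < crate-14 < crate-6 < crate-1 < crate-12 < crate-5 < crate-2 < crate-3 < crate-7; the set is consistent.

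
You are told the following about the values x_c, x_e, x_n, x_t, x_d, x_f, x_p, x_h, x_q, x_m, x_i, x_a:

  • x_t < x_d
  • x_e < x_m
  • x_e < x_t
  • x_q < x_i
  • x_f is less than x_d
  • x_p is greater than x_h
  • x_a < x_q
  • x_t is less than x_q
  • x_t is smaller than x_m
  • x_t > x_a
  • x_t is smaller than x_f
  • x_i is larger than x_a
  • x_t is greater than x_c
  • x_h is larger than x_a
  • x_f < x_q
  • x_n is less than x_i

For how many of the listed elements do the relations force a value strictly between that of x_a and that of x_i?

3

Chaining upward from x_a reaches: x_t, x_f, x_d, x_h, x_q, x_p, x_m.
Chaining downward from x_i reaches: x_e, x_c, x_t, x_f, x_n, x_q.
Strictly between x_a and x_i are those in both lists: x_t, x_f, x_q — 3 elements.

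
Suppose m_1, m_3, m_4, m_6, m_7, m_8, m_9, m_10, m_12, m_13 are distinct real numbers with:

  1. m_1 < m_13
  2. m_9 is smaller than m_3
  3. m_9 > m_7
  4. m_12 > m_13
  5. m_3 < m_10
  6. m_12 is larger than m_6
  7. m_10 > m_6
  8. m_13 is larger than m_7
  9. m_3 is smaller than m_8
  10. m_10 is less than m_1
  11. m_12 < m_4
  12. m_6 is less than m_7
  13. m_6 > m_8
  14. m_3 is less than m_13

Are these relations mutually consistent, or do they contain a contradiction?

inconsistent

Chaining the given relations yields m_8 < m_6 < m_7 < m_9 < m_3, so m_8 < m_3. But one relation states m_3 < m_8. These cannot both hold.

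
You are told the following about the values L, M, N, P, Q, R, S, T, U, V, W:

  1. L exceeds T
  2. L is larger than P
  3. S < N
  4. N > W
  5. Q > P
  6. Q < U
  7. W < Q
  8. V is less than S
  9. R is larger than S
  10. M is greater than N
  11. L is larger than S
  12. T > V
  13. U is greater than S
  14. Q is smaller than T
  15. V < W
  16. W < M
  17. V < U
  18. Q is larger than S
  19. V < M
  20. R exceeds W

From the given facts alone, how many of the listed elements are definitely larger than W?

The elements the relations force above W are Q, N, M, T, L, U, R — no chain reaches any other.
That is 7.

7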